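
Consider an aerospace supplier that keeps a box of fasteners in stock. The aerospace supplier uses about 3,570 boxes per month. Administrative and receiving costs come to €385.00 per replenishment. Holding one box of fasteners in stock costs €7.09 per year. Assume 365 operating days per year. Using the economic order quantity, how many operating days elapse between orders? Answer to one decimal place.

Annual demand D = 3,570 × 12 = 42,840.
EOQ = √(2DS/H) = √(2 × 42,840 × 385 / 7.09) ≈ 2156.98.
Cycle time = Q*/D × 365 = 2156.98 / 42,840 × 365 ≈ 18.378 days.

T ≈ 18.4 days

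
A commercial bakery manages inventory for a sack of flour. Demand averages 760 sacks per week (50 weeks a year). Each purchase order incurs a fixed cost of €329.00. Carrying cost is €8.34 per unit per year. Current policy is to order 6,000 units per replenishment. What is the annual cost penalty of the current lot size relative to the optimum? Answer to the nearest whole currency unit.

Annual demand D = 760 × 50 = 38,000.
EOQ = √(2DS/H) = √(2 × 38,000 × 329 / 8.34) ≈ 1731.50.
Cost at Q* = (D/Q*)S + (Q*/2)H = √(2DSH) ≈ €14,440.68.
Cost at Q = 6,000: (38,000/6,000)×329 + (6,000/2)×8.34 = €2,083.67 + €25,020.00 = €27,103.67.
Excess = €27,103.67 − €14,440.68 = €12,662.98.

Extra cost ≈ €12,663 per year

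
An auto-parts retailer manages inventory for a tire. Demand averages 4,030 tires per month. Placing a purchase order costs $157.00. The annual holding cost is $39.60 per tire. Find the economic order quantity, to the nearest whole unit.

Annual demand D = 4,030 × 12 = 48,360.
EOQ = √(2DS / H) = √(2 × 48,360 × 157 / 39.6).
= √(15,185,040 / 39.6) = √383,460.6061 ≈ 619.242.

Q* ≈ 619 tires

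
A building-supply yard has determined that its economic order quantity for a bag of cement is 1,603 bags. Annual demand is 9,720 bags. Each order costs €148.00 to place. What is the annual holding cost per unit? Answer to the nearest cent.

The basic EOQ model gives Q* = √(2DS/H); rearrange for the unknown.
From Q* = √(2DS/H): H = 2DS / Q*² = 2 × 9,720 × 148 / 1,603² = 1.1197.

H ≈ €1.12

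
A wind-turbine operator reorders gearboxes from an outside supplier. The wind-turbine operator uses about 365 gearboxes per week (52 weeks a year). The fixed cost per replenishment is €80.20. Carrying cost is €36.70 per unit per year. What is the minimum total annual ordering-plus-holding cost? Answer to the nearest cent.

Annual demand D = 365 × 52 = 18,980.
Q* = √(2DS/H) = √(2 × 18,980 × 80.2 / 36.7) ≈ 288.02.
At Q*, ordering cost (D/Q*)S equals holding cost (Q*/2)H, each = √(DSH/2).
Minimum total = √(2DSH) = √(2 × 18,980 × 80.2 × 36.7) ≈ 10570.203.

TC* ≈ €10,570.20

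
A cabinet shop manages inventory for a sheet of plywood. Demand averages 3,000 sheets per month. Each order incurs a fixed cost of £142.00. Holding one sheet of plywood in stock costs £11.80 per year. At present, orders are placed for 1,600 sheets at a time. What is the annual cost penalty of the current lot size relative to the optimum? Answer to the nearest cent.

Extra cost ≈ £1,651.23 per year

Annual demand D = 3,000 × 12 = 36,000.
EOQ = √(2DS/H) = √(2 × 36,000 × 142 / 11.8) ≈ 930.83.
Cost at Q* = (D/Q*)S + (Q*/2)H = √(2DSH) ≈ £10,983.77.
Cost at Q = 1,600: (36,000/1,600)×142 + (1,600/2)×11.8 = £3,195.00 + £9,440.00 = £12,635.00.
Excess = £12,635.00 − £10,983.77 = £1,651.23.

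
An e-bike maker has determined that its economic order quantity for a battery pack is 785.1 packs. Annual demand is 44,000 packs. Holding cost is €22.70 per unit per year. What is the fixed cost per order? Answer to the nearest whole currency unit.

S ≈ €159

The basic EOQ model gives Q* = √(2DS/H); rearrange for the unknown.
From Q* = √(2DS/H): S = Q*²H / (2D) = 785.1² × 22.7 / (2 × 44,000) = 158.9985.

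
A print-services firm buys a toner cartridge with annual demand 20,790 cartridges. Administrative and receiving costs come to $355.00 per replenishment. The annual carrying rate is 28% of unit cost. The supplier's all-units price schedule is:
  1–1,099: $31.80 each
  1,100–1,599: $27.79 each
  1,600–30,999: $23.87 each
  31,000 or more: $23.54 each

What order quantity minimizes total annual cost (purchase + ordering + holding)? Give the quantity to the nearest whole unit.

Holding cost per unit per year at price C is H = 0.28·C.
Candidates are each tier's EOQ (if it falls in that tier) and each price-break quantity.
Tier 1 ($31.80): EOQ = 1287.5 exceeds tier's upper bound 1099, so this tier is dominated.
EOQ at $27.79 = 1377.3 (feasible in tier 2): TC = 20,790×$27.79 + (20,790/1377.3)×355 + (1377.3/2)×0.28×$27.79 = $588,471.26.
EOQ at $23.87 = 1486.1 < 1600, so use break Q=1600: TC = 20,790×$23.87 + (20,790/1600.0)×355 + (1600.0/2)×0.28×$23.87 = $506,216.96.
EOQ at $23.54 = 1496.5 < 31000, so use break Q=31000: TC = 20,790×$23.54 + (20,790/31000.0)×355 + (31000.0/2)×0.28×$23.54 = $591,798.28.
Lowest total cost is $506,216.96 at Q = 1600.0.

Q* ≈ 1,600 cartridges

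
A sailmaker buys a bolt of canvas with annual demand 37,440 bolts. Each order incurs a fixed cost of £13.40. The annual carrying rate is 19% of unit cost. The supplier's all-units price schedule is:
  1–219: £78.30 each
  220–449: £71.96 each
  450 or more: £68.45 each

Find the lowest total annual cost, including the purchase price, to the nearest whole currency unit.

TC* ≈ £2,566,809

Holding cost per unit per year at price C is H = 0.19·C.
Evaluate total cost at each tier's feasible EOQ or, if the EOQ is below the tier, at the tier's minimum quantity.
Tier 1 (£78.30): EOQ = 259.7 exceeds tier's upper bound 219, so this tier is dominated.
EOQ at £71.96 = 270.9 (feasible in tier 2): TC = 37,440×£71.96 + (37,440/270.9)×13.4 + (270.9/2)×0.19×£71.96 = £2,697,886.29.
EOQ at £68.45 = 277.8 < 450, so use break Q=450: TC = 37,440×£68.45 + (37,440/450.0)×13.4 + (450.0/2)×0.19×£68.45 = £2,566,809.12.
Lowest total cost among the candidates is at Q = 450.0.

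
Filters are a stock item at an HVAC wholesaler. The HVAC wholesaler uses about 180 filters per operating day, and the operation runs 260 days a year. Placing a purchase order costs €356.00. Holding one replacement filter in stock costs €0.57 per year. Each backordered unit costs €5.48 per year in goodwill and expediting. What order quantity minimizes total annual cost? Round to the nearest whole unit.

Q* ≈ 8,034 filters

Annual demand D = 180 × 260 = 46,800.
With planned backorders, Q* = √(2DS/H) · √((H+B)/B).
√(2DS/H) = √(2 × 46,800 × 356 / 0.57) = 7645.845.
√((H+B)/B) = √((0.57+5.48)/5.48) = 1.0507.
Q* ≈ 8033.650.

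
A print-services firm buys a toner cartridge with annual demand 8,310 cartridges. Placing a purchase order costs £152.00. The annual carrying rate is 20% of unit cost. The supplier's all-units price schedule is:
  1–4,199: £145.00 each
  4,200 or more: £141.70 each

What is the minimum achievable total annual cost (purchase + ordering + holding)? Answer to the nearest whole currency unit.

Holding cost per unit per year at price C is H = 0.20·C.
Candidates are each tier's EOQ (if it falls in that tier) and each price-break quantity.
EOQ at £145.00 = 295.1 (feasible in tier 1): TC = 8,310×£145.00 + (8,310/295.1)×152 + (295.1/2)×0.20×£145.00 = £1,213,509.26.
EOQ at £141.70 = 298.6 < 4200, so use break Q=4200: TC = 8,310×£141.70 + (8,310/4200.0)×152 + (4200.0/2)×0.20×£141.70 = £1,237,341.74.
Lowest total cost among the candidates is at Q = 295.1.

TC* ≈ £1,213,509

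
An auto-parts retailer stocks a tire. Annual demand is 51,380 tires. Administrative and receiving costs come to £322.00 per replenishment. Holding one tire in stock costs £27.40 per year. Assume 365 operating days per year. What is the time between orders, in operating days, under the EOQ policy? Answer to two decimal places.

EOQ = √(2DS/H) = √(2 × 51,380 × 322 / 27.4) ≈ 1098.92.
Cycle time = Q*/D × 365 = 1098.92 / 51,380 × 365 ≈ 7.807 days.

T ≈ 7.81 days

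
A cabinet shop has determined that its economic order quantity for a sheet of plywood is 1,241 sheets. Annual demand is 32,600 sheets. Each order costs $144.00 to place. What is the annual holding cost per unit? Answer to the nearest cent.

The basic EOQ model gives Q* = √(2DS/H); rearrange for the unknown.
From Q* = √(2DS/H): H = 2DS / Q*² = 2 × 32,600 × 144 / 1,241² = 6.0963.

H ≈ $6.10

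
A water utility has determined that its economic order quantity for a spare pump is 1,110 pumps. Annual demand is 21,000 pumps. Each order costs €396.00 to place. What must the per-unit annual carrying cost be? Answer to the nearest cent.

H ≈ €13.50

Squaring Q* = √(2DS/H) gives Q*² = 2DS/H.
From Q* = √(2DS/H): H = 2DS / Q*² = 2 × 21,000 × 396 / 1,110² = 13.4989.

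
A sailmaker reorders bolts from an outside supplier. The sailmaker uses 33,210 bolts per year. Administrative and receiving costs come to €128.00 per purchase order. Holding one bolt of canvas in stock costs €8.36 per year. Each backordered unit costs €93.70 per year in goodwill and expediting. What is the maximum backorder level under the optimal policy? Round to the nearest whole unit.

With planned backorders, Q* = √(2DS/H) · √((H+B)/B).
√(2DS/H) = √(2 × 33,210 × 128 / 8.36) = 1008.443.
√((H+B)/B) = √((8.36+93.7)/93.7) = 1.0437.
Q* ≈ 1052.469.
S* = Q* · H/(H+B) = 1052.469 × 8.36/102.06 ≈ 86.210.

S* ≈ 86 bolts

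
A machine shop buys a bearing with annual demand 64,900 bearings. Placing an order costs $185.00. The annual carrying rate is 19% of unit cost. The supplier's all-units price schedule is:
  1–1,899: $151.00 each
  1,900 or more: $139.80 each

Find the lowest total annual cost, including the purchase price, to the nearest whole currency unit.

Holding cost per unit per year at price C is H = 0.19·C.
For each price level, check whether its EOQ is feasible; otherwise the best quantity at that price is the breakpoint.
EOQ at $151.00 = 914.9 (feasible in tier 1): TC = 64,900×$151.00 + (64,900/914.9)×185 + (914.9/2)×0.19×$151.00 = $9,826,147.53.
EOQ at $139.80 = 950.8 < 1900, so use break Q=1900: TC = 64,900×$139.80 + (64,900/1900.0)×185 + (1900.0/2)×0.19×$139.80 = $9,104,573.11.
Lowest total cost among the candidates is at Q = 1900.0.

TC* ≈ $9,104,573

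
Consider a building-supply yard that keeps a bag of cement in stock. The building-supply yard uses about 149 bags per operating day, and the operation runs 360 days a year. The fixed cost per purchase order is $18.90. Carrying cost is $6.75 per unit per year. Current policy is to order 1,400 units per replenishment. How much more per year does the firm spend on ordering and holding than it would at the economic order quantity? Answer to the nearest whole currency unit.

Extra cost ≈ $1,750 per year

Annual demand D = 149 × 360 = 53,640.
EOQ = √(2DS/H) = √(2 × 53,640 × 18.9 / 6.75) ≈ 548.07.
Cost at Q* = (D/Q*)S + (Q*/2)H = √(2DSH) ≈ $3,699.49.
Cost at Q = 1,400: (53,640/1,400)×18.9 + (1,400/2)×6.75 = $724.14 + $4,725.00 = $5,449.14.
Excess = $5,449.14 − $3,699.49 = $1,749.65.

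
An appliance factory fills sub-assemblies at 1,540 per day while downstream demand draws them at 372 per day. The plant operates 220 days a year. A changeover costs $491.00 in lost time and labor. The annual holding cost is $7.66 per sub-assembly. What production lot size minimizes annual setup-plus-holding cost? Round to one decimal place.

Q* ≈ 3,719.3 sub-assemblies

Annual demand D = 372 × 220 = 81,840.
Production build-up factor (1 − d/p) = 1 − 372/1,540 = 0.7584.
Q* = √(2DS / (H(1 − d/p))) = √(2 × 81,840 × 491 / (7.66 × 0.7584)).
= √(80,366,880 / 5.8097) ≈ 3719.316.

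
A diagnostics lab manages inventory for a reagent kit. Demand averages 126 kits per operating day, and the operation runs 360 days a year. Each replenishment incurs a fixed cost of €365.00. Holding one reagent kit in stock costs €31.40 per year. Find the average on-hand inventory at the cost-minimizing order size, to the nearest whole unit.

Average inventory ≈ 513 kits

Annual demand D = 126 × 360 = 45,360.
EOQ = √(2DS/H) = √(2 × 45,360 × 365 / 31.4) ≈ 1026.91.
Average inventory = Q*/2 ≈ 1026.91 / 2 = 513.456.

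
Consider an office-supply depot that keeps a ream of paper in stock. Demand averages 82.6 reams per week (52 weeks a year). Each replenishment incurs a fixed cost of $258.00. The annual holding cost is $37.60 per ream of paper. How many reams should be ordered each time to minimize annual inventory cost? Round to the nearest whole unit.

Q* ≈ 243 reams

Annual demand D = 82.6 × 52 = 4,295.2.
EOQ = √(2DS / H) = √(2 × 4,295.2 × 258 / 37.6).
= √(2,216,323.2 / 37.6) = √58,944.766 ≈ 242.785.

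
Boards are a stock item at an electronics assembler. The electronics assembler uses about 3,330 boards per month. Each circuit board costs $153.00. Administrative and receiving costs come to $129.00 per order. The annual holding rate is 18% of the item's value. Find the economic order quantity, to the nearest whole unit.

Annual demand D = 3,330 × 12 = 39,960.
Holding cost H = 0.18 × $153.00 = $27.5400 per unit per year.
EOQ = √(2DS / H) = √(2 × 39,960 × 129 / 27.54).
= √(10,309,680 / 27.54) = √374,352.9412 ≈ 611.844.

Q* ≈ 612 boards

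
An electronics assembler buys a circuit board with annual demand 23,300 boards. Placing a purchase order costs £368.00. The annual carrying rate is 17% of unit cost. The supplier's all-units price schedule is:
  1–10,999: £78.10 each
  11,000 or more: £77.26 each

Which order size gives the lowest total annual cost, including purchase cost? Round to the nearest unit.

Q* ≈ 1,136 boards

Holding cost per unit per year at price C is H = 0.17·C.
Evaluate total cost at each tier's feasible EOQ or, if the EOQ is below the tier, at the tier's minimum quantity.
EOQ at £78.10 = 1136.5 (feasible in tier 1): TC = 23,300×£78.10 + (23,300/1136.5)×368 + (1136.5/2)×0.17×£78.10 = £1,834,819.22.
EOQ at £77.26 = 1142.7 < 11000, so use break Q=11000: TC = 23,300×£77.26 + (23,300/11000.0)×368 + (11000.0/2)×0.17×£77.26 = £1,873,175.59.
Lowest total cost is £1,834,819.22 at Q = 1136.5.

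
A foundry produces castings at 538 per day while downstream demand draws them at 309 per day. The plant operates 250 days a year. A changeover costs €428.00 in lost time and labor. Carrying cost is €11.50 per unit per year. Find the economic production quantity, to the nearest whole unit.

Annual demand D = 309 × 250 = 77,250.
Production build-up factor (1 − d/p) = 1 − 309/538 = 0.4257.
Q* = √(2DS / (H(1 − d/p))) = √(2 × 77,250 × 428 / (11.5 × 0.4257)).
= √(66,126,000 / 4.895) ≈ 3675.451.

Q* ≈ 3,675 castings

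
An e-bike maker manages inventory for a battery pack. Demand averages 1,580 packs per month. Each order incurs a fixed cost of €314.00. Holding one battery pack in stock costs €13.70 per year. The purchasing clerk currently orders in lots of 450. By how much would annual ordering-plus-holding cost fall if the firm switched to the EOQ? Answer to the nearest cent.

Annual demand D = 1,580 × 12 = 18,960.
EOQ = √(2DS/H) = √(2 × 18,960 × 314 / 13.7) ≈ 932.26.
Cost at Q* = (D/Q*)S + (Q*/2)H = √(2DSH) ≈ €12,772.01.
Cost at Q = 450: (18,960/450)×314 + (450/2)×13.7 = €13,229.87 + €3,082.50 = €16,312.37.
Excess = €16,312.37 − €12,772.01 = €3,540.36.

Extra cost ≈ €3,540.36 per year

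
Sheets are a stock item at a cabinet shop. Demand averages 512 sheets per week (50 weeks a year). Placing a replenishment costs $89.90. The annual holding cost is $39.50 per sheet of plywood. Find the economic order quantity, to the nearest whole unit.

Annual demand D = 512 × 50 = 25,600.
EOQ = √(2DS / H) = √(2 × 25,600 × 89.9 / 39.5).
= √(4,602,880 / 39.5) = √116,528.6076 ≈ 341.363.

Q* ≈ 341 sheets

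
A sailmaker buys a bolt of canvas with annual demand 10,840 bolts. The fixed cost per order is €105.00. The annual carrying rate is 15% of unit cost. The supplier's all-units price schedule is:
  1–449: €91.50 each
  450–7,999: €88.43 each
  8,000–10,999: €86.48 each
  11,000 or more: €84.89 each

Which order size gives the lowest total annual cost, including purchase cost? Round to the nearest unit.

Holding cost per unit per year at price C is H = 0.15·C.
Candidates are each tier's EOQ (if it falls in that tier) and each price-break quantity.
EOQ at €91.50 = 407.3 (feasible in tier 1): TC = 10,840×€91.50 + (10,840/407.3)×105 + (407.3/2)×0.15×€91.50 = €997,449.60.
EOQ at €88.43 = 414.3 < 450, so use break Q=450: TC = 10,840×€88.43 + (10,840/450.0)×105 + (450.0/2)×0.15×€88.43 = €964,095.05.
EOQ at €86.48 = 418.9 < 8000, so use break Q=8000: TC = 10,840×€86.48 + (10,840/8000.0)×105 + (8000.0/2)×0.15×€86.48 = €989,473.48.
EOQ at €84.89 = 422.8 < 11000, so use break Q=11000: TC = 10,840×€84.89 + (10,840/11000.0)×105 + (11000.0/2)×0.15×€84.89 = €990,345.32.
Lowest total cost is €964,095.05 at Q = 450.0.

Q* ≈ 450 bolts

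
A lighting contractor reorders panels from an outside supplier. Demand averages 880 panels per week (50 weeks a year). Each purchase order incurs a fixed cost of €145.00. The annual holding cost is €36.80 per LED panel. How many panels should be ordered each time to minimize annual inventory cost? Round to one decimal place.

Q* ≈ 588.8 panels

Annual demand D = 880 × 50 = 44,000.
EOQ = √(2DS / H) = √(2 × 44,000 × 145 / 36.8).
= √(12,760,000 / 36.8) = √346,739.1304 ≈ 588.846.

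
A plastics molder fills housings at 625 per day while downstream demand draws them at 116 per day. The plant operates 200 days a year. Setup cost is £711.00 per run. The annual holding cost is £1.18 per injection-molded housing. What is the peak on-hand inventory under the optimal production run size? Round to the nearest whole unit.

I_max ≈ 4,772 housings

Annual demand D = 116 × 200 = 23,200.
Production build-up factor (1 − d/p) = 1 − 116/625 = 0.8144.
Q* = √(2DS / (H(1 − d/p))) = √(2 × 23,200 × 711 / (1.18 × 0.8144)).
= √(32,990,400 / 0.961) ≈ 5859.140.
Maximum inventory = Q*(1 − d/p) = 5859.140 × 0.8144 ≈ 4771.684.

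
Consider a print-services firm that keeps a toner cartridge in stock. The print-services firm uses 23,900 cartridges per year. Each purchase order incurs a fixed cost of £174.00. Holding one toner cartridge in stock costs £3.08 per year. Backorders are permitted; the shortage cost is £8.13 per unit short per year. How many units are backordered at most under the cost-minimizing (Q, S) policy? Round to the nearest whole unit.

With planned backorders, Q* = √(2DS/H) · √((H+B)/B).
√(2DS/H) = √(2 × 23,900 × 174 / 3.08) = 1643.286.
√((H+B)/B) = √((3.08+8.13)/8.13) = 1.1742.
Q* ≈ 1929.615.
S* = Q* · H/(H+B) = 1929.615 × 3.08/11.21 ≈ 530.171.

S* ≈ 530 cartridges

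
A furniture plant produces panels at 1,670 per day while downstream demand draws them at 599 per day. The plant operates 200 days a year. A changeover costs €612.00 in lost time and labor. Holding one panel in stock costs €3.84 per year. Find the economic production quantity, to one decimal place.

Q* ≈ 7,716.4 panels

Annual demand D = 599 × 200 = 119,800.
Production build-up factor (1 − d/p) = 1 − 599/1,670 = 0.6413.
Q* = √(2DS / (H(1 − d/p))) = √(2 × 119,800 × 612 / (3.84 × 0.6413)).
= √(146,635,200 / 2.4627) ≈ 7716.440.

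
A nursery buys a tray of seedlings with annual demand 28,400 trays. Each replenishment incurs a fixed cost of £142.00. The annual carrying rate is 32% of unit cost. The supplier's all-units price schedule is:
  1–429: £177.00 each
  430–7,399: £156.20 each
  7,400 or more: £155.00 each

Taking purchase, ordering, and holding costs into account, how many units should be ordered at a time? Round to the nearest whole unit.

Q* ≈ 430 trays

Holding cost per unit per year at price C is H = 0.32·C.
For each price level, check whether its EOQ is feasible; otherwise the best quantity at that price is the breakpoint.
EOQ at £177.00 = 377.4 (feasible in tier 1): TC = 28,400×£177.00 + (28,400/377.4)×142 + (377.4/2)×0.32×£177.00 = £5,048,173.71.
EOQ at £156.20 = 401.7 < 430, so use break Q=430: TC = 28,400×£156.20 + (28,400/430.0)×142 + (430.0/2)×0.32×£156.20 = £4,456,205.16.
EOQ at £155.00 = 403.3 < 7400, so use break Q=7400: TC = 28,400×£155.00 + (28,400/7400.0)×142 + (7400.0/2)×0.32×£155.00 = £4,586,064.97.
Lowest total cost is £4,456,205.16 at Q = 430.0.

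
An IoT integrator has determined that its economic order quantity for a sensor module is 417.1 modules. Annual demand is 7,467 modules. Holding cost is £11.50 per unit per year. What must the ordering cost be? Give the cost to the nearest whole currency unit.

S ≈ £134

Invert the EOQ relation Q*² = 2DS/H.
From Q* = √(2DS/H): S = Q*²H / (2D) = 417.1² × 11.5 / (2 × 7,467) = 133.9683.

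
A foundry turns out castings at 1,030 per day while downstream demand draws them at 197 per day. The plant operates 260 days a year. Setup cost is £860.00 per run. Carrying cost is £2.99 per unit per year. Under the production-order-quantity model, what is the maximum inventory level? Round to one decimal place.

I_max ≈ 4,881.5 castings

Annual demand D = 197 × 260 = 51,220.
Production build-up factor (1 − d/p) = 1 − 197/1,030 = 0.8087.
Q* = √(2DS / (H(1 − d/p))) = √(2 × 51,220 × 860 / (2.99 × 0.8087)).
= √(88,098,400 / 2.4181) ≈ 6035.935.
Maximum inventory = Q*(1 − d/p) = 6035.935 × 0.8087 ≈ 4881.489.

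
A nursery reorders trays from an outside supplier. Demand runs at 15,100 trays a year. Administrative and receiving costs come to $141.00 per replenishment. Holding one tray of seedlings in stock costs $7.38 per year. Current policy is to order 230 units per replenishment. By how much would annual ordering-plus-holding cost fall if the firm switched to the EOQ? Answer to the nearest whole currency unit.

Extra cost ≈ $4,500 per year

EOQ = √(2DS/H) = √(2 × 15,100 × 141 / 7.38) ≈ 759.60.
Cost at Q* = (D/Q*)S + (Q*/2)H = √(2DSH) ≈ $5,605.85.
Cost at Q = 230: (15,100/230)×141 + (230/2)×7.38 = $9,256.96 + $848.70 = $10,105.66.
Excess = $10,105.66 − $5,605.85 = $4,499.81.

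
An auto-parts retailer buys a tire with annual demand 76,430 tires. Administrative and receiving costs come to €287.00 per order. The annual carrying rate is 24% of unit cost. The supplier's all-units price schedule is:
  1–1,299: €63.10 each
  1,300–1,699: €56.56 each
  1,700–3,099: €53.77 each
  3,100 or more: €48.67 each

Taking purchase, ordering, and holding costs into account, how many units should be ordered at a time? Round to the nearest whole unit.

Q* ≈ 3,100 tires

Holding cost per unit per year at price C is H = 0.24·C.
Evaluate total cost at each tier's feasible EOQ or, if the EOQ is below the tier, at the tier's minimum quantity.
Tier 1 (€63.10): EOQ = 1702.0 exceeds tier's upper bound 1299, so this tier is dominated.
Tier 2 (€56.56): EOQ = 1797.7 exceeds tier's upper bound 1699, so this tier is dominated.
EOQ at €53.77 = 1843.8 (feasible in tier 3): TC = 76,430×€53.77 + (76,430/1843.8)×287 + (1843.8/2)×0.24×€53.77 = €4,133,434.88.
EOQ at €48.67 = 1938.0 < 3100, so use break Q=3100: TC = 76,430×€48.67 + (76,430/3100.0)×287 + (3100.0/2)×0.24×€48.67 = €3,745,029.28.
Lowest total cost is €3,745,029.28 at Q = 3100.0.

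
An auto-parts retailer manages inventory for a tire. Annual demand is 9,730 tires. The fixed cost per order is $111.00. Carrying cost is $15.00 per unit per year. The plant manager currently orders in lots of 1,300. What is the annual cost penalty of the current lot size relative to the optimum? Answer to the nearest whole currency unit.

EOQ = √(2DS/H) = √(2 × 9,730 × 111 / 15) ≈ 379.48.
Cost at Q* = (D/Q*)S + (Q*/2)H = √(2DSH) ≈ $5,692.18.
Cost at Q = 1,300: (9,730/1,300)×111 + (1,300/2)×15 = $830.79 + $9,750.00 = $10,580.79.
Excess = $10,580.79 − $5,692.18 = $4,888.61.

Extra cost ≈ $4,889 per year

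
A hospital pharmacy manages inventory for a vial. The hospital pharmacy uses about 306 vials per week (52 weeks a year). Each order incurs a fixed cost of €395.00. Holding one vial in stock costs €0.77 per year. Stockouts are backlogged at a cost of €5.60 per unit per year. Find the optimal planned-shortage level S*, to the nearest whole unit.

S* ≈ 521 vials

Annual demand D = 306 × 52 = 15,912.
With planned backorders, Q* = √(2DS/H) · √((H+B)/B).
√(2DS/H) = √(2 × 15,912 × 395 / 0.77) = 4040.458.
√((H+B)/B) = √((0.77+5.6)/5.6) = 1.0665.
Q* ≈ 4309.295.
S* = Q* · H/(H+B) = 4309.295 × 0.77/6.37 ≈ 520.904.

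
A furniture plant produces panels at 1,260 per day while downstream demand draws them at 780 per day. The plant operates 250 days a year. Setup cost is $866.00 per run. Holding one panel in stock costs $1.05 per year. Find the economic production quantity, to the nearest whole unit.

Q* ≈ 29,058 panels

Annual demand D = 780 × 250 = 195,000.
Production build-up factor (1 − d/p) = 1 − 780/1,260 = 0.3810.
Q* = √(2DS / (H(1 − d/p))) = √(2 × 195,000 × 866 / (1.05 × 0.3810)).
= √(337,740,000 / 0.4) ≈ 29057.701.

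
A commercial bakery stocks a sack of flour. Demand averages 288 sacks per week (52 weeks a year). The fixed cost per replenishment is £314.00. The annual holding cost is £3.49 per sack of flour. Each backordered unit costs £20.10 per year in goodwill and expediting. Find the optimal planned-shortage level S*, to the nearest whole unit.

Annual demand D = 288 × 52 = 14,976.
With planned backorders, Q* = √(2DS/H) · √((H+B)/B).
√(2DS/H) = √(2 × 14,976 × 314 / 3.49) = 1641.591.
√((H+B)/B) = √((3.49+20.1)/20.1) = 1.0833.
Q* ≈ 1778.406.
S* = Q* · H/(H+B) = 1778.406 × 3.49/23.59 ≈ 263.105.

S* ≈ 263 sacks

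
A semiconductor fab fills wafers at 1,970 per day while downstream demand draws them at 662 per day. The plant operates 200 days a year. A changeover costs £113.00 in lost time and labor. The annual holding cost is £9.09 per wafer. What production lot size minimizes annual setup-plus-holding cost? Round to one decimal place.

Annual demand D = 662 × 200 = 132,400.
Production build-up factor (1 − d/p) = 1 − 662/1,970 = 0.6640.
Q* = √(2DS / (H(1 − d/p))) = √(2 × 132,400 × 113 / (9.09 × 0.6640)).
= √(29,922,400 / 6.0354) ≈ 2226.617.

Q* ≈ 2,226.6 wafers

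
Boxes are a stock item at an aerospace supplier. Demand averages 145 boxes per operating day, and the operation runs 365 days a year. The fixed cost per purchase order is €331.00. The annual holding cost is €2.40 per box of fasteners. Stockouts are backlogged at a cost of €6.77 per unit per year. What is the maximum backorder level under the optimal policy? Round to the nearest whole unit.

S* ≈ 1,164 boxes

Annual demand D = 145 × 365 = 52,925.
With planned backorders, Q* = √(2DS/H) · √((H+B)/B).
√(2DS/H) = √(2 × 52,925 × 331 / 2.4) = 3820.796.
√((H+B)/B) = √((2.4+6.77)/6.77) = 1.1638.
Q* ≈ 4446.765.
S* = Q* · H/(H+B) = 4446.765 × 2.4/9.17 ≈ 1163.821.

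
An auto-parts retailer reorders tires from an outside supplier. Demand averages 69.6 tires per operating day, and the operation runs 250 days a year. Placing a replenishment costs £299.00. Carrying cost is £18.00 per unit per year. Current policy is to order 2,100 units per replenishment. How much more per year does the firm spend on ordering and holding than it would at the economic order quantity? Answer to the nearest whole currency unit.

Extra cost ≈ £7,692 per year

Annual demand D = 69.6 × 250 = 17,400.
EOQ = √(2DS/H) = √(2 × 17,400 × 299 / 18) ≈ 760.31.
Cost at Q* = (D/Q*)S + (Q*/2)H = √(2DSH) ≈ £13,685.53.
Cost at Q = 2,100: (17,400/2,100)×299 + (2,100/2)×18 = £2,477.43 + £18,900.00 = £21,377.43.
Excess = £21,377.43 − £13,685.53 = £7,691.90.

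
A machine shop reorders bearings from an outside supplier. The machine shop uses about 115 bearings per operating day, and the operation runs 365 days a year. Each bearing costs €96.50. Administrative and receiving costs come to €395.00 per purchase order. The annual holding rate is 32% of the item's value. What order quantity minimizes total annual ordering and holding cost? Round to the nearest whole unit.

Q* ≈ 1,036 bearings

Annual demand D = 115 × 365 = 41,975.
Holding cost H = 0.32 × €96.50 = €30.8800 per unit per year.
EOQ = √(2DS / H) = √(2 × 41,975 × 395 / 30.88).
= √(33,160,250 / 30.88) = √1,073,842.2927 ≈ 1036.264.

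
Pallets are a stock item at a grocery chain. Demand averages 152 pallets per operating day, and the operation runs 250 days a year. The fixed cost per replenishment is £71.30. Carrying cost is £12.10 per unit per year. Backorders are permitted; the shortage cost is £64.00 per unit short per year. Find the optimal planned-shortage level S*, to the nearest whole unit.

S* ≈ 116 pallets

Annual demand D = 152 × 250 = 38,000.
With planned backorders, Q* = √(2DS/H) · √((H+B)/B).
√(2DS/H) = √(2 × 38,000 × 71.3 / 12.1) = 669.205.
√((H+B)/B) = √((12.1+64)/64) = 1.0904.
Q* ≈ 729.728.
S* = Q* · H/(H+B) = 729.728 × 12.1/76.1 ≈ 116.028.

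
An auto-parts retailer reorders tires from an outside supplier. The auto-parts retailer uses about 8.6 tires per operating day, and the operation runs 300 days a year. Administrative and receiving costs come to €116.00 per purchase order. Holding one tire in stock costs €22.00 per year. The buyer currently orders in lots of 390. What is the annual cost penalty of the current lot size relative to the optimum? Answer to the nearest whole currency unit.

Annual demand D = 8.6 × 300 = 2,580.
EOQ = √(2DS/H) = √(2 × 2,580 × 116 / 22) ≈ 164.95.
Cost at Q* = (D/Q*)S + (Q*/2)H = √(2DSH) ≈ €3,628.82.
Cost at Q = 390: (2,580/390)×116 + (390/2)×22 = €767.38 + €4,290.00 = €5,057.38.
Excess = €5,057.38 − €3,628.82 = €1,428.57.

Extra cost ≈ €1,429 per year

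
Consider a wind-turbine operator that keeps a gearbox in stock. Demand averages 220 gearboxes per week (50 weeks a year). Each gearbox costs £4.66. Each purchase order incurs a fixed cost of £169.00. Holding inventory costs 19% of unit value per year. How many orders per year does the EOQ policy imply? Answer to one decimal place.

Annual demand D = 220 × 50 = 11,000.
Holding cost H = 0.19 × £4.66 = £0.8854 per unit per year.
Q* = √(2DS/H) = √(2 × 11,000 × 169 / 0.8854) ≈ 2049.20.
Orders per year = D / Q* = 11,000 / 2049.20 ≈ 5.368.

N ≈ 5.4 orders per year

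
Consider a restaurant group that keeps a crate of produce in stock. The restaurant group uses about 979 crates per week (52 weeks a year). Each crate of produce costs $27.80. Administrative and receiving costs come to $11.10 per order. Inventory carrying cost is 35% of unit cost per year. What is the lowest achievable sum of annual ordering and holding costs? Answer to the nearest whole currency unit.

TC* ≈ $3,316

Annual demand D = 979 × 52 = 50,908.
Holding cost H = 0.35 × $27.80 = $9.7300 per unit per year.
Q* = √(2DS/H) = √(2 × 50,908 × 11.1 / 9.73) ≈ 340.81.
At the optimum the two cost components are equal, so total cost = 2·(Q*/2)H = Q*·H.
Minimum total = √(2DSH) = √(2 × 50,908 × 11.1 × 9.73) ≈ 3316.087.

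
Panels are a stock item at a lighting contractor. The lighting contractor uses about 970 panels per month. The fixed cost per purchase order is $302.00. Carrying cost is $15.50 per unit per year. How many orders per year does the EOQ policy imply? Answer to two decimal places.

N ≈ 17.28 orders per year

Annual demand D = 970 × 12 = 11,640.
EOQ = √(2DS/H) = √(2 × 11,640 × 302 / 15.5) ≈ 673.49.
Orders per year = D / Q* = 11,640 / 673.49 ≈ 17.283.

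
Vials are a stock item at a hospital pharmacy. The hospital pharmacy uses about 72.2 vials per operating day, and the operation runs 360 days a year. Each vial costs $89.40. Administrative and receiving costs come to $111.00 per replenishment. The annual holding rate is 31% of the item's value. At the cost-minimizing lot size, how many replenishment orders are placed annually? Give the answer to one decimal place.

N ≈ 57.0 orders per year

Annual demand D = 72.2 × 360 = 25,992.
Holding cost H = 0.31 × $89.40 = $27.7140 per unit per year.
Q* = √(2DS/H) = √(2 × 25,992 × 111 / 27.714) ≈ 456.30.
Orders per year = D / Q* = 25,992 / 456.30 ≈ 56.963.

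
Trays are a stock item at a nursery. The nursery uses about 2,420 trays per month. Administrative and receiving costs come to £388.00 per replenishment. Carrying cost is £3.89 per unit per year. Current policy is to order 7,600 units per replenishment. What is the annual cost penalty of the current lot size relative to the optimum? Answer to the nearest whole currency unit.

Annual demand D = 2,420 × 12 = 29,040.
EOQ = √(2DS/H) = √(2 × 29,040 × 388 / 3.89) ≈ 2406.88.
Cost at Q* = (D/Q*)S + (Q*/2)H = √(2DSH) ≈ £9,362.76.
Cost at Q = 7,600: (29,040/7,600)×388 + (7,600/2)×3.89 = £1,482.57 + £14,782.00 = £16,264.57.
Excess = £16,264.57 − £9,362.76 = £6,901.81.

Extra cost ≈ £6,902 per year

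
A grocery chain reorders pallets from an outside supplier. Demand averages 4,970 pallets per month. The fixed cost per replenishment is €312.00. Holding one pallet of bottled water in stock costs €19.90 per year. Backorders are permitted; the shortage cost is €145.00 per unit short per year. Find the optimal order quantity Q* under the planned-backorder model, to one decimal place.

Annual demand D = 4,970 × 12 = 59,640.
With planned backorders, Q* = √(2DS/H) · √((H+B)/B).
√(2DS/H) = √(2 × 59,640 × 312 / 19.9) = 1367.523.
√((H+B)/B) = √((19.9+145)/145) = 1.0664.
Q* ≈ 1458.347.

Q* ≈ 1,458.3 pallets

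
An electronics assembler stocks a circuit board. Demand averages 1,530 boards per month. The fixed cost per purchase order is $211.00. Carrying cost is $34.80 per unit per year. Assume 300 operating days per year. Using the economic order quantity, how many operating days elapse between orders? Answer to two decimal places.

T ≈ 7.71 days

Annual demand D = 1,530 × 12 = 18,360.
EOQ = √(2DS/H) = √(2 × 18,360 × 211 / 34.8) ≈ 471.85.
Cycle time = Q*/D × 300 = 471.85 / 18,360 × 300 ≈ 7.710 days.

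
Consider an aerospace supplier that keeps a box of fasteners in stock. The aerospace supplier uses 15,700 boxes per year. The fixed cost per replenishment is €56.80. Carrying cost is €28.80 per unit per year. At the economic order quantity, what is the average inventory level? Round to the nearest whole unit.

EOQ = √(2DS/H) = √(2 × 15,700 × 56.8 / 28.8) ≈ 248.85.
Average inventory = Q*/2 ≈ 248.85 / 2 = 124.426.

Average inventory ≈ 124 boxes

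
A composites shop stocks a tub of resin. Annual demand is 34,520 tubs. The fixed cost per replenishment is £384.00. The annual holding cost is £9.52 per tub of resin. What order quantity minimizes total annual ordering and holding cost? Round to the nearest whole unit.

EOQ = √(2DS / H) = √(2 × 34,520 × 384 / 9.52).
= √(26,511,360 / 9.52) = √2,784,806.7227 ≈ 1668.774.

Q* ≈ 1,669 tubs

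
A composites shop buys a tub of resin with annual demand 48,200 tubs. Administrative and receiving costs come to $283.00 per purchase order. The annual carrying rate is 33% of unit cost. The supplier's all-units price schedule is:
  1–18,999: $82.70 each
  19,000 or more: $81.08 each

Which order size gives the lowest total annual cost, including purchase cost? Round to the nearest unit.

Q* ≈ 1,000 tubs

Holding cost per unit per year at price C is H = 0.33·C.
Evaluate total cost at each tier's feasible EOQ or, if the EOQ is below the tier, at the tier's minimum quantity.
EOQ at $82.70 = 999.8 (feasible in tier 1): TC = 48,200×$82.70 + (48,200/999.8)×283 + (999.8/2)×0.33×$82.70 = $4,013,426.10.
EOQ at $81.08 = 1009.8 < 19000, so use break Q=19000: TC = 48,200×$81.08 + (48,200/19000.0)×283 + (19000.0/2)×0.33×$81.08 = $4,162,959.73.
Lowest total cost is $4,013,426.10 at Q = 999.8.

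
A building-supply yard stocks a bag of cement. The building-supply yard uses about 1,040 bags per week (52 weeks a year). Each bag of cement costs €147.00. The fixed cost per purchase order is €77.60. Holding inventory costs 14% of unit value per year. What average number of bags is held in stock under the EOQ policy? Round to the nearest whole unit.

Annual demand D = 1,040 × 52 = 54,080.
Holding cost H = 0.14 × €147.00 = €20.5800 per unit per year.
Q* = √(2DS/H) = √(2 × 54,080 × 77.6 / 20.58) ≈ 638.62.
Average inventory = Q*/2 ≈ 638.62 / 2 = 319.309.

Average inventory ≈ 319 bags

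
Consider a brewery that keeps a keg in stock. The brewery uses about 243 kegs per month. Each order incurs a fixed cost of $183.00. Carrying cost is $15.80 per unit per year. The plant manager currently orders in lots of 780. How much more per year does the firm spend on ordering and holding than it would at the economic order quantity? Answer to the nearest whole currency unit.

Annual demand D = 243 × 12 = 2,916.
EOQ = √(2DS/H) = √(2 × 2,916 × 183 / 15.8) ≈ 259.90.
Cost at Q* = (D/Q*)S + (Q*/2)H = √(2DSH) ≈ $4,106.42.
Cost at Q = 780: (2,916/780)×183 + (780/2)×15.8 = $684.14 + $6,162.00 = $6,846.14.
Excess = $6,846.14 − $4,106.42 = $2,739.72.

Extra cost ≈ $2,740 per year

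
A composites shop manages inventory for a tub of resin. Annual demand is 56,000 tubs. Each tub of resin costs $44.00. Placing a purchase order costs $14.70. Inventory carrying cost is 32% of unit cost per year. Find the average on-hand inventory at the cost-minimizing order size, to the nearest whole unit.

Holding cost H = 0.32 × $44.00 = $14.0800 per unit per year.
EOQ = √(2DS/H) = √(2 × 56,000 × 14.7 / 14.08) ≈ 341.95.
Average inventory = Q*/2 ≈ 341.95 / 2 = 170.976.

Average inventory ≈ 171 tubs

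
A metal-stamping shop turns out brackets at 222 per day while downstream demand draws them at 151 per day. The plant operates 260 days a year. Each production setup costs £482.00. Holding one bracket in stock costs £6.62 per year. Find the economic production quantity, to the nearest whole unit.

Q* ≈ 4,228 brackets

Annual demand D = 151 × 260 = 39,260.
Production build-up factor (1 − d/p) = 1 − 151/222 = 0.3198.
Q* = √(2DS / (H(1 − d/p))) = √(2 × 39,260 × 482 / (6.62 × 0.3198)).
= √(37,846,640 / 2.1172) ≈ 4227.971.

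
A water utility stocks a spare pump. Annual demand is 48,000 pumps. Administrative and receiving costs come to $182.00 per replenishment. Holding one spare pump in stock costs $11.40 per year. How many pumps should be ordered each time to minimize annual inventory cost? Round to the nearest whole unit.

Q* ≈ 1,238 pumps

EOQ = √(2DS / H) = √(2 × 48,000 × 182 / 11.4).
= √(17,472,000 / 11.4) = √1,532,631.5789 ≈ 1237.995.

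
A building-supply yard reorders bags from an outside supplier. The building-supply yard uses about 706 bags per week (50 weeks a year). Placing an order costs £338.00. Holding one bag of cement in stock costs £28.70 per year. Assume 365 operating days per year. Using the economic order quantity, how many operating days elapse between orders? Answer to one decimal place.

T ≈ 9.4 days

Annual demand D = 706 × 50 = 35,300.
Q* = √(2DS/H) = √(2 × 35,300 × 338 / 28.7) ≈ 911.84.
Cycle time = Q*/D × 365 = 911.84 / 35,300 × 365 ≈ 9.428 days.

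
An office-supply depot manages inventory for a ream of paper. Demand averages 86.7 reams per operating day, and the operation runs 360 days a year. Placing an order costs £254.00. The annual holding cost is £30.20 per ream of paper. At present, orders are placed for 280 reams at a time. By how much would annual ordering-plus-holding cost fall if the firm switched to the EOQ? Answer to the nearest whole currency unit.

Annual demand D = 86.7 × 360 = 31,212.
EOQ = √(2DS/H) = √(2 × 31,212 × 254 / 30.2) ≈ 724.58.
Cost at Q* = (D/Q*)S + (Q*/2)H = √(2DSH) ≈ £21,882.46.
Cost at Q = 280: (31,212/280)×254 + (280/2)×30.2 = £28,313.74 + £4,228.00 = £32,541.74.
Excess = £32,541.74 − £21,882.46 = £10,659.28.

Extra cost ≈ £10,659 per year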